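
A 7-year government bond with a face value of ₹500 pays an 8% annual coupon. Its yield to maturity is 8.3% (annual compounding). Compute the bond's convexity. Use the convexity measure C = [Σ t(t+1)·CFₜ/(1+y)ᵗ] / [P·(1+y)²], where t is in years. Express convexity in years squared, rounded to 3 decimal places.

35.315

With y = 0.083:
  t   CF        PV=CF/(1+0.083)^t    t·PV        t(t+1)·PV
  1        40.00        36.9344        36.9344          73.8689
  2        40.00        34.1038        68.2076         204.6229
  3        40.00        31.4901        94.4704         377.8817
  4        40.00        29.0768       116.3071         581.5354
  5        40.00        26.8484       134.2418         805.4507
  6        40.00        24.7907       148.7444       1,041.2105
  7       540.00       309.0257     2,163.1797      17,305.4378
  Σ                    492.2699     2,762.0855      20,390.0079
P = 492.2699.
Convexity = Σ t(t+1)·PV / [P·(1+y)²] = 20,390.0079 / (492.2699 × 1.172889) = 35.31483.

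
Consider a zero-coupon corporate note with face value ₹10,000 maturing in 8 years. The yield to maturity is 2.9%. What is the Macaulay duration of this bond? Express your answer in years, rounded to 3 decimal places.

8.000 years

A zero-coupon bond has a single cash flow at maturity, so its Macaulay duration equals its maturity: 8 years.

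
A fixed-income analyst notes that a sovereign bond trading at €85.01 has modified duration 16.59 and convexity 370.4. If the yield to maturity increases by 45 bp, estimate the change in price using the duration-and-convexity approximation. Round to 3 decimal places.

Duration effect: -D_mod·Δy = -16.59 × (+0.0045) = -0.074655
Convexity effect: ½·C·(Δy)² = 0.5 × 370.4 × (0.0045)² = +0.0037503
ΔP/P ≈ -0.074655 + 0.0037503 = -0.0709047
ΔP ≈ 85.01 × (-0.0709047) = -6.027608547.

-€6.028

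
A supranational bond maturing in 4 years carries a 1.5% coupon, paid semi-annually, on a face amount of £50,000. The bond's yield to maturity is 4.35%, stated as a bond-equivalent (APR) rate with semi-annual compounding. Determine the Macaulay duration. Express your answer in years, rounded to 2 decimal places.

3.89 years

Periodic yield y = 0.02175. Discount each cash flow and weight by its period:
  t   CF        PV=CF/(1+0.02175)^t    t·PV
  1       375.00       367.0174       367.0174
  2       375.00       359.2047       718.4093
  3       375.00       351.5583     1,054.6748
  4       375.00       344.0747     1,376.2986
  5       375.00       336.7503     1,683.7517
  6       375.00       329.5819     1,977.4916
  7       375.00       322.5661     2,257.9628
  8    50,375.00    42,408.9860   339,271.8876
  Σ                 44,819.7393   348,707.4938
Price P = Σ PV = 44,819.7393.
Macaulay duration = Σ(t·PV) / P = 348,707.4938 / 44,819.7393 = 7.78022 half-year periods.
In years: 7.78022 / 2 = 3.89011 years.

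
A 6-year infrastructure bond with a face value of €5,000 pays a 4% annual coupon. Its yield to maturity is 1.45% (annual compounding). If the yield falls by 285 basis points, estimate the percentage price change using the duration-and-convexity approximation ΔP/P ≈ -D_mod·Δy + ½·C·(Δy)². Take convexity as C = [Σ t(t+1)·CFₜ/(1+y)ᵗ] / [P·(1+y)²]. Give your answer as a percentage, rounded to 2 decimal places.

With y = 0.0145:
  t   CF        PV=CF/(1+0.0145)^t    t·PV        t(t+1)·PV
  1       200.00       197.1414       197.1414         394.2829
  2       200.00       194.3238       388.6475       1,165.9425
  3       200.00       191.5463       574.6390       2,298.5560
  4       200.00       188.8086       755.2344       3,776.1722
  5       200.00       186.1100       930.5501       5,583.3004
  6     5,200.00     4,769.6997    28,618.1981     200,327.3868
  Σ                  5,727.6298    31,464.4106     213,545.6407
P = 5,727.6298; D_Mac = 5.49344 yrs; D_mod = 5.41493 yrs; C = 36.22527.
Duration effect: -5.41493 × (-0.0285) = +0.154325
Convexity effect: 0.5 × 36.22527 × (-0.0285)² = +0.0147120
ΔP/P ≈ +0.154325 + 0.0147120 = +0.169037 = +16.9037%.

+16.90%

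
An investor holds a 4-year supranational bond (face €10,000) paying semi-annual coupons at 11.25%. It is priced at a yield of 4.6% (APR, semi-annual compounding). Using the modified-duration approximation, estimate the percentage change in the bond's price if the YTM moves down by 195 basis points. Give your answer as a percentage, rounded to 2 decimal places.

+6.49%

Periodic yield y = 0.023. Modified duration first:
  t   CF        PV=CF/(1+0.023)^t    t·PV
  1       562.50       549.8534       549.8534
  2       562.50       537.4911     1,074.9822
  3       562.50       525.4067     1,576.2202
  4       562.50       513.5941     2,054.3762
  5       562.50       502.0470     2,510.2349
  6       562.50       490.7595     2,944.5571
  7       562.50       479.7258     3,358.0807
  8    10,562.50     8,805.6547    70,445.2378
  Σ                 12,404.5323    84,513.5424
P = 12,404.5323; D_Mac = 6.81312 half-year periods = 3.40656 yrs; D_mod = 3.40656/(1+0.023) = 3.32997 yrs.
ΔP/P ≈ -D_mod · Δy = -3.32997 × (-0.0195) = +0.064934 = +6.4934%.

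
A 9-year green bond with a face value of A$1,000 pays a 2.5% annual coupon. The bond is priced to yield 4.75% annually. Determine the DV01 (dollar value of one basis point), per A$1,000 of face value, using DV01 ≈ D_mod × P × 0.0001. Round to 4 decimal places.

A$0.6463

Periodic yield y = 0.0475.
  t   CF        PV=CF/(1+0.0475)^t    t·PV
  1        25.00        23.8663        23.8663
  2        25.00        22.7841        45.5682
  3        25.00        21.7509        65.2528
  4        25.00        20.7646        83.0585
  5        25.00        19.8230        99.1151
  6        25.00        18.9241       113.5448
  7        25.00        18.0660       126.4619
  8        25.00        17.2468       137.9742
  9     1,025.00       675.0525     6,075.4729
  Σ                    838.2785     6,770.3147
P = 838.2785; D_Mac = 8.07645 yrs; D_mod = 7.71022 yrs.
DV01 ≈ 7.71022 × 838.2785 × 0.0001 = 0.646331.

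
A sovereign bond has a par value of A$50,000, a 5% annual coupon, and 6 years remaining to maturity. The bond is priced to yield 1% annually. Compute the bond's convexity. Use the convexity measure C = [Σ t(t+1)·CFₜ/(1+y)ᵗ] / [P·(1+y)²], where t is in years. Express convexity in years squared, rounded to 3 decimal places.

35.738

With y = 0.01:
  t   CF        PV=CF/(1+0.01)^t    t·PV        t(t+1)·PV
  1     2,500.00     2,475.2475     2,475.2475       4,950.4950
  2     2,500.00     2,450.7401     4,901.4802      14,704.4407
  3     2,500.00     2,426.4754     7,279.4261      29,117.7044
  4     2,500.00     2,402.4509     9,609.8034      48,049.0172
  5     2,500.00     2,378.6642    11,893.3211      71,359.9266
  6    52,500.00    49,457.3749   296,744.2491   2,077,209.7437
  Σ                 61,590.9529   332,903.5275   2,245,391.3278
P = 61,590.9529.
Convexity = Σ t(t+1)·PV / [P·(1+y)²] = 2,245,391.3278 / (61,590.9529 × 1.020100) = 35.73817.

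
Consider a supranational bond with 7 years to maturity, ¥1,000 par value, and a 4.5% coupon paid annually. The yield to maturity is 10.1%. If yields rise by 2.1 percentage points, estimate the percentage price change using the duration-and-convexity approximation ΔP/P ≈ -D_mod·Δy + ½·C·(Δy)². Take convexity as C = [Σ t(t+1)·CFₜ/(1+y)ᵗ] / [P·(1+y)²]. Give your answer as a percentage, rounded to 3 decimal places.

With y = 0.101:
  t   CF        PV=CF/(1+0.101)^t    t·PV        t(t+1)·PV
  1        45.00        40.8719        40.8719          81.7439
  2        45.00        37.1226        74.2451         222.7353
  3        45.00        33.7171       101.1514         404.6055
  4        45.00        30.6241       122.4964         612.4819
  5        45.00        27.8148       139.0740         834.4440
  6        45.00        25.2632       151.5793       1,061.0550
  7     1,045.00       532.8501     3,729.9508      29,839.6060
  Σ                    728.2638     4,359.3688      33,056.6715
P = 728.2638; D_Mac = 5.98597 yrs; D_mod = 5.43685 yrs; C = 37.44516.
Duration effect: -5.43685 × (+0.021) = -0.114174
Convexity effect: 0.5 × 37.44516 × (0.021)² = +0.0082567
ΔP/P ≈ -0.114174 + 0.0082567 = -0.105917 = -10.5917%.

-10.592%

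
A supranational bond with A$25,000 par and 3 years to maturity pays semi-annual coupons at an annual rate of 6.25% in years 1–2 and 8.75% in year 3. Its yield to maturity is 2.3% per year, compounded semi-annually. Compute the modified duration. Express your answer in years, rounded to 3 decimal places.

2.762 years

Periodic yield y = 0.0115. First find Macaulay duration:
  t   CF        PV=CF/(1+0.0115)^t    t·PV
  1       781.25       772.3678       772.3678
  2       781.25       763.5865     1,527.1731
  3       781.25       754.9051     2,264.7154
  4       781.25       746.3224     2,985.2896
  5     1,093.75     1,032.9722     5,164.8610
  6    26,093.75    24,363.5839   146,181.5037
  Σ                 28,433.7380   158,895.9105
P = 28,433.7380; Macaulay duration = 158,895.9105 / 28,433.7380 = 5.58829 half-year periods = 2.79414 years.
Modified duration = D_Mac / (1 + y) = 2.79414 / 1.0115 = 2.76238 years.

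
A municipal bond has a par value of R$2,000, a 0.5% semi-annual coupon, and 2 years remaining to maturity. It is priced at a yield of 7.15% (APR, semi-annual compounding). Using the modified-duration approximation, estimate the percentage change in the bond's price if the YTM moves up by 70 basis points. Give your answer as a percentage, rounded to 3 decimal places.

-1.346%

Periodic yield y = 0.03575. Modified duration first:
  t   CF        PV=CF/(1+0.03575)^t    t·PV
  1         5.00         4.8274         4.8274
  2         5.00         4.6608         9.3216
  3         5.00         4.4999        13.4998
  4     2,005.00     1,742.1864     6,968.7454
  Σ                  1,756.1745     6,996.3942
P = 1,756.1745; D_Mac = 3.98388 half-year periods = 1.99194 yrs; D_mod = 1.99194/(1+0.03575) = 1.92319 yrs.
ΔP/P ≈ -D_mod · Δy = -1.92319 × (+0.007) = -0.013462 = -1.3462%.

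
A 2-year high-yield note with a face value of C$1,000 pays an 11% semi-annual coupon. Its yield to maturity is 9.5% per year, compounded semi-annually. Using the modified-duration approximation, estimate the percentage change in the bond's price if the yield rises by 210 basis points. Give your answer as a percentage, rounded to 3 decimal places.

Periodic yield y = 0.0475. Modified duration first:
  t   CF        PV=CF/(1+0.0475)^t    t·PV
  1        55.00        52.5060        52.5060
  2        55.00        50.1250       100.2501
  3        55.00        47.8521       143.5562
  4     1,055.00       876.2668     3,505.0670
  Σ                  1,026.7498     3,801.3792
P = 1,026.7498; D_Mac = 3.70234 half-year periods = 1.85117 yrs; D_mod = 1.85117/(1+0.0475) = 1.76723 yrs.
ΔP/P ≈ -D_mod · Δy = -1.76723 × (+0.021) = -0.037112 = -3.7112%.

-3.711%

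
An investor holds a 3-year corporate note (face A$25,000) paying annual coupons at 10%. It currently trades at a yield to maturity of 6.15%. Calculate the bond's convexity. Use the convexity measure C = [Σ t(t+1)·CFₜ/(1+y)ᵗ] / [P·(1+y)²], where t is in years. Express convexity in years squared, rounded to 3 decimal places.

With y = 0.0615:
  t   CF        PV=CF/(1+0.0615)^t    t·PV        t(t+1)·PV
  1     2,500.00     2,355.1578     2,355.1578       4,710.3156
  2     2,500.00     2,218.7073     4,437.4146      13,312.2438
  3    27,500.00    22,991.7855    68,975.3564     275,901.4255
  Σ                 27,565.6506    75,767.9288     293,923.9849
P = 27,565.6506.
Convexity = Σ t(t+1)·PV / [P·(1+y)²] = 293,923.9849 / (27,565.6506 × 1.126782) = 9.46296.

9.463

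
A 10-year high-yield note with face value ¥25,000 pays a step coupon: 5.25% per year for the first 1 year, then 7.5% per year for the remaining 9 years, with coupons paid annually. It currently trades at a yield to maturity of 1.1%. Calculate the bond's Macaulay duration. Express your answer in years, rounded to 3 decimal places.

Periodic yield y = 0.011. Discount each cash flow and weight by its year:
  t   CF        PV=CF/(1+0.011)^t    t·PV
  1     1,312.50     1,298.2196     1,298.2196
  2     1,875.00     1,834.4208     3,668.8416
  3     1,875.00     1,814.4617     5,443.3851
  4     1,875.00     1,794.7198     7,178.8791
  5     1,875.00     1,775.1927     8,875.9633
  6     1,875.00     1,755.8780    10,535.2680
  7     1,875.00     1,736.7735    12,157.4145
  8     1,875.00     1,717.8769    13,743.0148
  9     1,875.00     1,699.1858    15,292.6723
  10   26,875.00    24,090.0065   240,900.0649
  Σ                 39,516.7352   319,093.7231
Price P = Σ PV = 39,516.7352.
Macaulay duration = Σ(t·PV) / P = 319,093.7231 / 39,516.7352 = 8.07490 years.

8.075 years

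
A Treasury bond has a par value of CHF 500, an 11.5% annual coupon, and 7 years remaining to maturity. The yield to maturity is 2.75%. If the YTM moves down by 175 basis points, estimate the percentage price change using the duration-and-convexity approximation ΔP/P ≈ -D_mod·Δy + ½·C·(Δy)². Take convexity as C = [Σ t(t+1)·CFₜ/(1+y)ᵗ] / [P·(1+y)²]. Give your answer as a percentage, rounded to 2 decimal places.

+10.04%

With y = 0.0275:
  t   CF        PV=CF/(1+0.0275)^t    t·PV        t(t+1)·PV
  1        57.50        55.9611        55.9611         111.9221
  2        57.50        54.4633       108.9267         326.7800
  3        57.50        53.0057       159.0170         636.0681
  4        57.50        51.5870       206.3481       1,031.7406
  5        57.50        50.2064       251.0318       1,506.1906
  6        57.50        48.8626       293.1758       2,052.2306
  7       557.50       461.0755     3,227.5286      25,820.2287
  Σ                    775.1616     4,301.9890      31,485.1607
P = 775.1616; D_Mac = 5.54980 yrs; D_mod = 5.40126 yrs; C = 38.47246.
Duration effect: -5.40126 × (-0.0175) = +0.094522
Convexity effect: 0.5 × 38.47246 × (-0.0175)² = +0.0058911
ΔP/P ≈ +0.094522 + 0.0058911 = +0.100413 = +10.0413%.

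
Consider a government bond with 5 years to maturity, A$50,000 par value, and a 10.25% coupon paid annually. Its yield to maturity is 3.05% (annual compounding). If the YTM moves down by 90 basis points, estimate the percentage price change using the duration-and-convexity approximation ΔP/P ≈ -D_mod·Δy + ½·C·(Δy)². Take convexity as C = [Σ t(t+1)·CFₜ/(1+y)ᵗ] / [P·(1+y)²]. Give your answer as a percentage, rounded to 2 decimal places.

+3.82%

With y = 0.0305:
  t   CF        PV=CF/(1+0.0305)^t    t·PV        t(t+1)·PV
  1     5,125.00     4,973.3139     4,973.3139       9,946.6279
  2     5,125.00     4,826.1173     9,652.2347      28,956.7041
  3     5,125.00     4,683.2774    14,049.8322      56,199.3286
  4     5,125.00     4,544.6651    18,178.6604      90,893.3020
  5    55,125.00    47,436.0613   237,180.3067   1,423,081.8399
  Σ                 66,463.4351   284,034.3478   1,609,077.8025
P = 66,463.4351; D_Mac = 4.27354 yrs; D_mod = 4.14706 yrs; C = 22.79808.
Duration effect: -4.14706 × (-0.009) = +0.037324
Convexity effect: 0.5 × 22.79808 × (-0.009)² = +0.0009233
ΔP/P ≈ +0.037324 + 0.0009233 = +0.038247 = +3.8247%.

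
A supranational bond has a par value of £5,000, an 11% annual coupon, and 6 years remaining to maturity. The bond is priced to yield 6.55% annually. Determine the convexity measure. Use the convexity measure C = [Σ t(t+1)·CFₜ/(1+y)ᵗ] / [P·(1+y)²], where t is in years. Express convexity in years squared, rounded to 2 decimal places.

27.44

With y = 0.0655:
  t   CF        PV=CF/(1+0.0655)^t    t·PV        t(t+1)·PV
  1       550.00       516.1896       516.1896       1,032.3792
  2       550.00       484.4576       968.9152       2,906.7457
  3       550.00       454.6763     1,364.0289       5,456.1157
  4       550.00       426.7258     1,706.9031       8,534.5155
  5       550.00       400.4935     2,002.4673      12,014.8035
  6     5,550.00     3,792.9076    22,757.4454     159,302.1177
  Σ                  6,075.4503    29,315.9495     189,246.6773
P = 6,075.4503.
Convexity = Σ t(t+1)·PV / [P·(1+y)²] = 189,246.6773 / (6,075.4503 × 1.135290) = 27.43740.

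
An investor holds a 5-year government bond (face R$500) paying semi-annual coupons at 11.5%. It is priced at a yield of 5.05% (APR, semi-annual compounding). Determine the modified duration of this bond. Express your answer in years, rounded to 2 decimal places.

Periodic yield y = 0.02525. First find Macaulay duration:
  t   CF        PV=CF/(1+0.02525)^t    t·PV
  1        28.75        28.0419        28.0419
  2        28.75        27.3513        54.7026
  3        28.75        26.6777        80.0331
  4        28.75        26.0207       104.0827
  5        28.75        25.3798       126.8992
  6        28.75        24.7548       148.5287
  7        28.75        24.1451       169.0159
  8        28.75        23.5505       188.4038
  9        28.75        22.9705       206.7342
  10      528.75       412.0525     4,120.5254
  Σ                    640.9449     5,226.9677
P = 640.9449; Macaulay duration = 5,226.9677 / 640.9449 = 8.15510 half-year periods = 4.07755 years.
Modified duration = D_Mac / (1 + y) = 4.07755 / 1.02525 = 3.97713 years.

3.98 years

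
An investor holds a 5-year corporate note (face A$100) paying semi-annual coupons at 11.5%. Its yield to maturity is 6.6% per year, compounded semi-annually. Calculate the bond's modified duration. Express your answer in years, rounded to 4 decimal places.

3.9159 years

Periodic yield y = 0.033. First find Macaulay duration:
  t   CF        PV=CF/(1+0.033)^t    t·PV
  1         5.75         5.5663         5.5663
  2         5.75         5.3885        10.7770
  3         5.75         5.2164        15.6491
  4         5.75         5.0497        20.1988
  5         5.75         4.8884        24.4420
  6         5.75         4.7322        28.3934
  7         5.75         4.5811        32.0674
  8         5.75         4.4347        35.4777
  9         5.75         4.2930        38.6374
  10      105.75        76.4323       764.3234
  Σ                    120.5826       975.5324
P = 120.5826; Macaulay duration = 975.5324 / 120.5826 = 8.09016 half-year periods = 4.04508 years.
Modified duration = D_Mac / (1 + y) = 4.04508 / 1.033 = 3.91585 years.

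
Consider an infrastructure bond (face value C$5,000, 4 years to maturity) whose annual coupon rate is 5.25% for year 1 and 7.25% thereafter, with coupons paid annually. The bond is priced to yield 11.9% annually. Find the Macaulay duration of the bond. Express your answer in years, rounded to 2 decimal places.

3.63 years

Periodic yield y = 0.119. Discount each cash flow and weight by its year:
  t   CF        PV=CF/(1+0.119)^t    t·PV
  1       262.50       234.5845       234.5845
  2       362.50       289.4995       578.9990
  3       362.50       258.7127       776.1381
  4     5,362.50     3,420.1642    13,680.6569
  Σ                  4,202.9609    15,270.3785
Price P = Σ PV = 4,202.9609.
Macaulay duration = Σ(t·PV) / P = 15,270.3785 / 4,202.9609 = 3.63324 years.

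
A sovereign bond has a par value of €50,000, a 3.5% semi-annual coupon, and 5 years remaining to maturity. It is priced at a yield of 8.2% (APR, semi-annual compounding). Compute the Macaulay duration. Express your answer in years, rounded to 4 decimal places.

Periodic yield y = 0.041. Discount each cash flow and weight by its period:
  t   CF        PV=CF/(1+0.041)^t    t·PV
  1       875.00       840.5379       840.5379
  2       875.00       807.4332     1,614.8664
  3       875.00       775.6323     2,326.8968
  4       875.00       745.0838     2,980.3353
  5       875.00       715.7385     3,578.6927
  6       875.00       687.5490     4,125.2942
  7       875.00       660.4698     4,623.2884
  8       875.00       634.4570     5,075.6563
  9       875.00       609.4688     5,485.2193
  10   50,875.00    34,040.5938   340,405.9379
  Σ                 40,516.9642   371,056.7252
Price P = Σ PV = 40,516.9642.
Macaulay duration = Σ(t·PV) / P = 371,056.7252 / 40,516.9642 = 9.15806 half-year periods.
In years: 9.15806 / 2 = 4.57903 years.

4.5790 years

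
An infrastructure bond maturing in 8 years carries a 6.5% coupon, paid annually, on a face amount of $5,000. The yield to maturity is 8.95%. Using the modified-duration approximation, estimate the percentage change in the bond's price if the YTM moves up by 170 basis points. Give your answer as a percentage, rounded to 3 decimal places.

Periodic yield y = 0.0895. Modified duration first:
  t   CF        PV=CF/(1+0.0895)^t    t·PV
  1       325.00       298.3020       298.3020
  2       325.00       273.7971       547.5943
  3       325.00       251.3053       753.9159
  4       325.00       230.6611       922.6445
  5       325.00       211.7128     1,058.5642
  6       325.00       194.3211     1,165.9266
  7       325.00       178.3581     1,248.5064
  8     5,325.00     2,682.2653    21,458.1226
  Σ                  4,320.7229    27,453.5764
P = 4,320.7229; D_Mac = 6.35393 yrs; D_mod = 6.35393/(1+0.0895) = 5.83197 yrs.
ΔP/P ≈ -D_mod · Δy = -5.83197 × (+0.017) = -0.099143 = -9.9143%.

-9.914%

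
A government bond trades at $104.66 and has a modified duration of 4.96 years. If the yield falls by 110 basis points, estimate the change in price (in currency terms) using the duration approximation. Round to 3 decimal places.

Duration approximation: ΔP/P ≈ -D_mod · Δy = -4.96 × (-0.011) = +0.054560.
ΔP ≈ 104.66 × (+0.054560) = +5.7102496.

+$5.710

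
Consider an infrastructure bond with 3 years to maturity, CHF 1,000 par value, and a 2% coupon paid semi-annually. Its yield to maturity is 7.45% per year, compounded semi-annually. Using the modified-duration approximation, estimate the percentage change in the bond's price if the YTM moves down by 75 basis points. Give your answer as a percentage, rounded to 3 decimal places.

Periodic yield y = 0.03725. Modified duration first:
  t   CF        PV=CF/(1+0.03725)^t    t·PV
  1        10.00         9.6409         9.6409
  2        10.00         9.2947        18.5893
  3        10.00         8.9609        26.8826
  4        10.00         8.6391        34.5562
  5        10.00         8.3288        41.6440
  6     1,010.00       810.9997     4,865.9984
  Σ                    855.8640     4,997.3114
P = 855.8640; D_Mac = 5.83891 half-year periods = 2.91945 yrs; D_mod = 2.91945/(1+0.03725) = 2.81461 yrs.
ΔP/P ≈ -D_mod · Δy = -2.81461 × (-0.0075) = +0.021110 = +2.1110%.

+2.111%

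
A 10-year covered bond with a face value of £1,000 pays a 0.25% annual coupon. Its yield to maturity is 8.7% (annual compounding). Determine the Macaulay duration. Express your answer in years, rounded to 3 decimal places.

9.813 years

Periodic yield y = 0.087. Discount each cash flow and weight by its year:
  t   CF        PV=CF/(1+0.087)^t    t·PV
  1         2.50         2.2999         2.2999
  2         2.50         2.1158         4.2317
  3         2.50         1.9465         5.8395
  4         2.50         1.7907         7.1628
  5         2.50         1.6474         8.2369
  6         2.50         1.5155         9.0931
  7         2.50         1.3942         9.7596
  8         2.50         1.2826        10.2611
  9         2.50         1.1800        10.6198
  10    1,002.50       435.3003     4,353.0027
  Σ                    450.4729     4,420.5070
Price P = Σ PV = 450.4729.
Macaulay duration = Σ(t·PV) / P = 4,420.5070 / 450.4729 = 9.81304 years.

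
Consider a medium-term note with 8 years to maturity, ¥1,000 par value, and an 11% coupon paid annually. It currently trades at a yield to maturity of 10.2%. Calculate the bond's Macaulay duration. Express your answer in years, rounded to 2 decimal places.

5.76 years

Periodic yield y = 0.102. Discount each cash flow and weight by its year:
  t   CF        PV=CF/(1+0.102)^t    t·PV
  1       110.00        99.8185        99.8185
  2       110.00        90.5794       181.1588
  3       110.00        82.1955       246.5864
  4       110.00        74.5875       298.3502
  5       110.00        67.6838       338.4190
  6       110.00        61.4191       368.5143
  7       110.00        55.7342       390.1392
  8     1,110.00       510.3525     4,082.8198
  Σ                  1,042.3704     6,005.8062
Price P = Σ PV = 1,042.3704.
Macaulay duration = Σ(t·PV) / P = 6,005.8062 / 1,042.3704 = 5.76168 years.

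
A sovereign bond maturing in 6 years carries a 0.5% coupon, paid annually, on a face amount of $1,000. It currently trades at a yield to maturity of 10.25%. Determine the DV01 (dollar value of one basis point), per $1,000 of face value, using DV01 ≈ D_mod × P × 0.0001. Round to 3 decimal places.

Periodic yield y = 0.1025.
  t   CF        PV=CF/(1+0.1025)^t    t·PV
  1         5.00         4.5351         4.5351
  2         5.00         4.1135         8.2270
  3         5.00         3.7311        11.1932
  4         5.00         3.3842        13.5368
  5         5.00         3.0696        15.3478
  6     1,005.00       559.6216     3,357.7296
  Σ                    578.4551     3,410.5697
P = 578.4551; D_Mac = 5.89600 yrs; D_mod = 5.34784 yrs.
DV01 ≈ 5.34784 × 578.4551 × 0.0001 = 0.309349.

$0.309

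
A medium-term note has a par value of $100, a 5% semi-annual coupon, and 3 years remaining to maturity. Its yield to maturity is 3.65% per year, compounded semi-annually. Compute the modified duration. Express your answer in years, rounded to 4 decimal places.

2.7761 years

Periodic yield y = 0.01825. First find Macaulay duration:
  t   CF        PV=CF/(1+0.01825)^t    t·PV
  1         2.50         2.4552         2.4552
  2         2.50         2.4112         4.8224
  3         2.50         2.3680         7.1039
  4         2.50         2.3255         9.3021
  5         2.50         2.2839        11.4193
  6       102.50        91.9597       551.7580
  Σ                    103.8034       586.8608
P = 103.8034; Macaulay duration = 586.8608 / 103.8034 = 5.65358 half-year periods = 2.82679 years.
Modified duration = D_Mac / (1 + y) = 2.82679 / 1.01825 = 2.77613 years.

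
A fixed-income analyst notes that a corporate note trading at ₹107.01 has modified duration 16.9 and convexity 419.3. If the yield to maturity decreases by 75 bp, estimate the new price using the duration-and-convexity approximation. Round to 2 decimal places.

₹121.84

Duration effect: -D_mod·Δy = -16.9 × (-0.0075) = +0.126750
Convexity effect: ½·C·(Δy)² = 0.5 × 419.3 × (-0.0075)² = +0.0117928125
ΔP/P ≈ +0.126750 + 0.0117928125 = +0.1385428125
New price ≈ 107.01 × (1 + 0.1385428125) = 121.835466365625.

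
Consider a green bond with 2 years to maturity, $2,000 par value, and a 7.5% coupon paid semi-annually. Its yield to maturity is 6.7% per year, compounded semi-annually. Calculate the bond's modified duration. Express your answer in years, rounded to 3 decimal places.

Periodic yield y = 0.0335. First find Macaulay duration:
  t   CF        PV=CF/(1+0.0335)^t    t·PV
  1        75.00        72.5689        72.5689
  2        75.00        70.2167       140.4334
  3        75.00        67.9407       203.8220
  4     2,075.00     1,818.7633     7,275.0531
  Σ                  2,029.4896     7,691.8774
P = 2,029.4896; Macaulay duration = 7,691.8774 / 2,029.4896 = 3.79006 half-year periods = 1.89503 years.
Modified duration = D_Mac / (1 + y) = 1.89503 / 1.0335 = 1.83360 years.

1.834 years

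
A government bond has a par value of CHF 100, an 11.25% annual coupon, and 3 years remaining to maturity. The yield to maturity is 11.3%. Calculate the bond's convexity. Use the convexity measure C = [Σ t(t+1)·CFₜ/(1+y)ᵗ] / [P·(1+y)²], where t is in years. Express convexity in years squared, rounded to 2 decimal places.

With y = 0.113:
  t   CF        PV=CF/(1+0.113)^t    t·PV        t(t+1)·PV
  1        11.25        10.1078        10.1078          20.2156
  2        11.25         9.0816        18.1632          54.4896
  3       111.25        80.6890       242.0671         968.2684
  Σ                     99.8784       270.3381       1,042.9736
P = 99.8784.
Convexity = Σ t(t+1)·PV / [P·(1+y)²] = 1,042.9736 / (99.8784 × 1.238769) = 8.42968.

8.43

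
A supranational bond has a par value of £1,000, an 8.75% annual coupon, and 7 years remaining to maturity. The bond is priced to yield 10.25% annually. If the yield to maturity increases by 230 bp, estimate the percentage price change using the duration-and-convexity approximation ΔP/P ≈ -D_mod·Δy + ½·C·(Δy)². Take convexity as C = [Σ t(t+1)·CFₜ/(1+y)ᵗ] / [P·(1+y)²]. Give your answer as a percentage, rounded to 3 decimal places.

With y = 0.1025:
  t   CF        PV=CF/(1+0.1025)^t    t·PV        t(t+1)·PV
  1        87.50        79.3651        79.3651         158.7302
  2        87.50        71.9865       143.9729         431.9188
  3        87.50        65.2938       195.8815         783.5262
  4        87.50        59.2234       236.8938       1,184.4689
  5        87.50        53.7174       268.5870       1,611.5223
  6        87.50        48.7233       292.3396       2,046.3775
  7     1,087.50       549.2614     3,844.8298      30,758.6383
  Σ                    927.5709     5,061.8698      36,975.1821
P = 927.5709; D_Mac = 5.45712 yrs; D_mod = 4.94977 yrs; C = 32.79488.
Duration effect: -4.94977 × (+0.023) = -0.113845
Convexity effect: 0.5 × 32.79488 × (0.023)² = +0.0086742
ΔP/P ≈ -0.113845 + 0.0086742 = -0.105171 = -10.5171%.

-10.517%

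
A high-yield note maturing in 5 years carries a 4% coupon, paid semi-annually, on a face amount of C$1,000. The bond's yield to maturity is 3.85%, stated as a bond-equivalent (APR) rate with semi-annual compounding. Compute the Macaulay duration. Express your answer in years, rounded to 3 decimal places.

4.583 years

Periodic yield y = 0.01925. Discount each cash flow and weight by its period:
  t   CF        PV=CF/(1+0.01925)^t    t·PV
  1        20.00        19.6223        19.6223
  2        20.00        19.2517        38.5034
  3        20.00        18.8881        56.6642
  4        20.00        18.5314        74.1254
  5        20.00        18.1814        90.9068
  6        20.00        17.8380       107.0279
  7        20.00        17.5011       122.5076
  8        20.00        17.1706       137.3644
  9        20.00        16.8463       151.6163
  10    1,020.00       842.9328     8,429.3283
  Σ                  1,006.7635     9,227.6666
Price P = Σ PV = 1,006.7635.
Macaulay duration = Σ(t·PV) / P = 9,227.6666 / 1,006.7635 = 9.16568 half-year periods.
In years: 9.16568 / 2 = 4.58284 years.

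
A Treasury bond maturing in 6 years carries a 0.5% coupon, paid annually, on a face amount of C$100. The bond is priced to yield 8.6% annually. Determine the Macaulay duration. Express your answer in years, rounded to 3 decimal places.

5.902 years

Periodic yield y = 0.086. Discount each cash flow and weight by its year:
  t   CF        PV=CF/(1+0.086)^t    t·PV
  1         0.50         0.4604         0.4604
  2         0.50         0.4239         0.8479
  3         0.50         0.3904         1.1711
  4         0.50         0.3595         1.4378
  5         0.50         0.3310         1.6550
  6       100.50        61.2614       367.5686
  Σ                     63.2266       373.1408
Price P = Σ PV = 63.2266.
Macaulay duration = Σ(t·PV) / P = 373.1408 / 63.2266 = 5.90164 years.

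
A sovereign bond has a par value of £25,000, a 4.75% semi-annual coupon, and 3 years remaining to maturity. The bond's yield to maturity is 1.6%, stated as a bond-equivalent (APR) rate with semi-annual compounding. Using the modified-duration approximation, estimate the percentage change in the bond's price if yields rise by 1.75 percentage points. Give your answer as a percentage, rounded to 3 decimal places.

-4.930%

Periodic yield y = 0.008. Modified duration first:
  t   CF        PV=CF/(1+0.008)^t    t·PV
  1       593.75       589.0377       589.0377
  2       593.75       584.3628     1,168.7256
  3       593.75       579.7250     1,739.1750
  4       593.75       575.1240     2,300.4960
  5       593.75       570.5595     2,852.7976
  6    25,593.75    24,398.9272   146,393.5631
  Σ                 27,297.7362   155,043.7950
P = 27,297.7362; D_Mac = 5.67973 half-year periods = 2.83987 yrs; D_mod = 2.83987/(1+0.008) = 2.81733 yrs.
ΔP/P ≈ -D_mod · Δy = -2.81733 × (+0.0175) = -0.049303 = -4.9303%.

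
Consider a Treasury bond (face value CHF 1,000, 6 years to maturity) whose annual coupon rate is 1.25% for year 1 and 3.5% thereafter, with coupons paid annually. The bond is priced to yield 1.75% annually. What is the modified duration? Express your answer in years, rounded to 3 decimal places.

5.537 years

Periodic yield y = 0.0175. First find Macaulay duration:
  t   CF        PV=CF/(1+0.0175)^t    t·PV
  1        12.50        12.2850        12.2850
  2        35.00        33.8064        67.6128
  3        35.00        33.2250        99.6750
  4        35.00        32.6535       130.6142
  5        35.00        32.0919       160.4597
  6     1,035.00       932.6825     5,596.0952
  Σ                  1,076.7444     6,066.7419
P = 1,076.7444; Macaulay duration = 6,066.7419 / 1,076.7444 = 5.63434 years.
Modified duration = D_Mac / (1 + y) = 5.63434 / 1.0175 = 5.53743 years.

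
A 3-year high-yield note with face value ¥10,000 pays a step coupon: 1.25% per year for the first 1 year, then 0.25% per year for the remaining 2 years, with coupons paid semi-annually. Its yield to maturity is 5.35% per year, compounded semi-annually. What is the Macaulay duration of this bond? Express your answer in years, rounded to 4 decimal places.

2.9650 years

Periodic yield y = 0.02675. Discount each cash flow and weight by its period:
  t   CF        PV=CF/(1+0.02675)^t    t·PV
  1        62.50        60.8717        60.8717
  2        62.50        59.2858       118.5716
  3        12.50        11.5482        34.6447
  4        12.50        11.2474        44.9895
  5        12.50        10.9543        54.7717
  6    10,012.50     8,545.8302    51,274.9813
  Σ                  8,699.7376    51,588.8305
Price P = Σ PV = 8,699.7376.
Macaulay duration = Σ(t·PV) / P = 51,588.8305 / 8,699.7376 = 5.92993 half-year periods.
In years: 5.92993 / 2 = 2.96496 years.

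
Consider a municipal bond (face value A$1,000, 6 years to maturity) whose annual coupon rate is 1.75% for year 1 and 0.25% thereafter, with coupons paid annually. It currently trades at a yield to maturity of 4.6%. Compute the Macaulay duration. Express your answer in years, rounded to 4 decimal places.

Periodic yield y = 0.046. Discount each cash flow and weight by its year:
  t   CF        PV=CF/(1+0.046)^t    t·PV
  1        17.50        16.7304        16.7304
  2         2.50         2.2849         4.5699
  3         2.50         2.1845         6.5534
  4         2.50         2.0884         8.3536
  5         2.50         1.9966         9.9828
  6     1,002.50       765.4103     4,592.4615
  Σ                    790.6950     4,638.6516
Price P = Σ PV = 790.6950.
Macaulay duration = Σ(t·PV) / P = 4,638.6516 / 790.6950 = 5.86655 years.

5.8665 years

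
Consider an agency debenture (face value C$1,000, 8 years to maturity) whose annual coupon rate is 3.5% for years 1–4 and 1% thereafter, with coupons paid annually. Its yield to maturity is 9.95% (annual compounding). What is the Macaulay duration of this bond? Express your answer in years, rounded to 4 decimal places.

Periodic yield y = 0.0995. Discount each cash flow and weight by its year:
  t   CF        PV=CF/(1+0.0995)^t    t·PV
  1        35.00        31.8327        31.8327
  2        35.00        28.9519        57.9039
  3        35.00        26.3319        78.9957
  4        35.00        23.9490        95.7959
  5        10.00         6.2233        31.1167
  6        10.00         5.6602        33.9610
  7        10.00         5.1479        36.0356
  8     1,010.00       472.8893     3,783.1145
  Σ                    600.9862     4,148.7560
Price P = Σ PV = 600.9862.
Macaulay duration = Σ(t·PV) / P = 4,148.7560 / 600.9862 = 6.90325 years.

6.9032 years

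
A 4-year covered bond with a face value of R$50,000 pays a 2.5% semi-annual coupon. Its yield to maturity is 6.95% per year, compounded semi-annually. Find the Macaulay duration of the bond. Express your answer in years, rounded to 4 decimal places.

3.8132 years

Periodic yield y = 0.03475. Discount each cash flow and weight by its period:
  t   CF        PV=CF/(1+0.03475)^t    t·PV
  1       625.00       604.0106       604.0106
  2       625.00       583.7261     1,167.4523
  3       625.00       564.1229     1,692.3686
  4       625.00       545.1779     2,180.7118
  5       625.00       526.8692     2,634.3462
  6       625.00       509.1754     3,055.0524
  7       625.00       492.0758     3,444.5303
  8    50,625.00    38,519.5811   308,156.6489
  Σ                 42,344.7391   322,935.1211
Price P = Σ PV = 42,344.7391.
Macaulay duration = Σ(t·PV) / P = 322,935.1211 / 42,344.7391 = 7.62633 half-year periods.
In years: 7.62633 / 2 = 3.81317 years.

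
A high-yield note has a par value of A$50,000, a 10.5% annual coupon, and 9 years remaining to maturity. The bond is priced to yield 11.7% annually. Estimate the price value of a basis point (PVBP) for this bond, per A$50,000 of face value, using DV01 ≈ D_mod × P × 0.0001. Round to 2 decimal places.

Periodic yield y = 0.117.
  t   CF        PV=CF/(1+0.117)^t    t·PV
  1     5,250.00     4,700.0895     4,700.0895
  2     5,250.00     4,207.7793     8,415.5587
  3     5,250.00     3,767.0361    11,301.1084
  4     5,250.00     3,372.4585    13,489.8339
  5     5,250.00     3,019.2108    15,096.0541
  6     5,250.00     2,702.9640    16,217.7841
  7     5,250.00     2,419.8425    16,938.8972
  8     5,250.00     2,166.3764    17,331.0113
  9    55,250.00    20,410.5038   183,694.5340
  Σ                 46,766.2609   287,184.8711
P = 46,766.2609; D_Mac = 6.14086 yrs; D_mod = 5.49763 yrs.
DV01 ≈ 5.49763 × 46,766.2609 × 0.0001 = 25.710373.

A$25.71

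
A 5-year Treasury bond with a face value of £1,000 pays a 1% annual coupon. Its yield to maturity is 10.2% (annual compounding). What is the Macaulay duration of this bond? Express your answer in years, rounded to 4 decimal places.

4.8733 years

Periodic yield y = 0.102. Discount each cash flow and weight by its year:
  t   CF        PV=CF/(1+0.102)^t    t·PV
  1        10.00         9.0744         9.0744
  2        10.00         8.2345        16.4690
  3        10.00         7.4723        22.4169
  4        10.00         6.7807        27.1227
  5     1,010.00       621.4603     3,107.3016
  Σ                    653.0222     3,182.3847
Price P = Σ PV = 653.0222.
Macaulay duration = Σ(t·PV) / P = 3,182.3847 / 653.0222 = 4.87332 years.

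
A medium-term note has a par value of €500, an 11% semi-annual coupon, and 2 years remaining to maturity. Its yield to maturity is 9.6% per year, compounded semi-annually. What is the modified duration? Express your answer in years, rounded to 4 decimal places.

Periodic yield y = 0.048. First find Macaulay duration:
  t   CF        PV=CF/(1+0.048)^t    t·PV
  1        27.50        26.2405        26.2405
  2        27.50        25.0386        50.0772
  3        27.50        23.8918        71.6754
  4       527.50       437.2978     1,749.1914
  Σ                    512.4687     1,897.1844
P = 512.4687; Macaulay duration = 1,897.1844 / 512.4687 = 3.70205 half-year periods = 1.85102 years.
Modified duration = D_Mac / (1 + y) = 1.85102 / 1.048 = 1.76624 years.

1.7662 years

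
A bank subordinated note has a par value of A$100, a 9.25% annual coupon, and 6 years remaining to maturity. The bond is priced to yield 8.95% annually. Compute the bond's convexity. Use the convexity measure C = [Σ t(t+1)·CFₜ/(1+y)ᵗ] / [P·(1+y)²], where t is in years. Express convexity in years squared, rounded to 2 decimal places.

26.64

With y = 0.0895:
  t   CF        PV=CF/(1+0.0895)^t    t·PV        t(t+1)·PV
  1         9.25         8.4901         8.4901          16.9803
  2         9.25         7.7927        15.5854          46.7561
  3         9.25         7.1525        21.4576          85.8304
  4         9.25         6.5650        26.2599         131.2994
  5         9.25         6.0257        30.1284         180.7702
  6       109.25        65.3218       391.9307       2,743.5149
  Σ                    101.3478       493.8521       3,205.1514
P = 101.3478.
Convexity = Σ t(t+1)·PV / [P·(1+y)²] = 3,205.1514 / (101.3478 × 1.187010) = 26.64280.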